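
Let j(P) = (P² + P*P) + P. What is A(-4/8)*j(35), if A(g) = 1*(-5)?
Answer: -12425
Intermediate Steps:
A(g) = -5
j(P) = P + 2*P² (j(P) = (P² + P²) + P = 2*P² + P = P + 2*P²)
A(-4/8)*j(35) = -175*(1 + 2*35) = -175*(1 + 70) = -175*71 = -5*2485 = -12425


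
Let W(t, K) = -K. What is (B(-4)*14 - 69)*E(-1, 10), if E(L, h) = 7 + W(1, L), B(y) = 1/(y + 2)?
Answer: -608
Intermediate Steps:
B(y) = 1/(2 + y)
E(L, h) = 7 - L
(B(-4)*14 - 69)*E(-1, 10) = (14/(2 - 4) - 69)*(7 - 1*(-1)) = (14/(-2) - 69)*(7 + 1) = (-½*14 - 69)*8 = (-7 - 69)*8 = -76*8 = -608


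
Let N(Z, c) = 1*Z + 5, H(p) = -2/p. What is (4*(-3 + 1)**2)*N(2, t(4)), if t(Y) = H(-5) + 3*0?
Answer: 112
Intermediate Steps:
t(Y) = 2/5 (t(Y) = -2/(-5) + 3*0 = -2*(-1/5) + 0 = 2/5 + 0 = 2/5)
N(Z, c) = 5 + Z (N(Z, c) = Z + 5 = 5 + Z)
(4*(-3 + 1)**2)*N(2, t(4)) = (4*(-3 + 1)**2)*(5 + 2) = (4*(-2)**2)*7 = (4*4)*7 = 16*7 = 112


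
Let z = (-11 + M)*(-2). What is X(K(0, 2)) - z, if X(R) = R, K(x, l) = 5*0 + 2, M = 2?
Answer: -16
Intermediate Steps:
K(x, l) = 2 (K(x, l) = 0 + 2 = 2)
z = 18 (z = (-11 + 2)*(-2) = -9*(-2) = 18)
X(K(0, 2)) - z = 2 - 1*18 = 2 - 18 = -16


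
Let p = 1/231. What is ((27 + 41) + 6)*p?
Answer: 74/231 ≈ 0.32035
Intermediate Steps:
p = 1/231 ≈ 0.0043290
((27 + 41) + 6)*p = ((27 + 41) + 6)*(1/231) = (68 + 6)*(1/231) = 74*(1/231) = 74/231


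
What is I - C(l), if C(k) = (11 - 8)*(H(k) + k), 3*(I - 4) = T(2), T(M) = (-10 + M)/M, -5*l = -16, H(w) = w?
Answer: -248/15 ≈ -16.533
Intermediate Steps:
l = 16/5 (l = -⅕*(-16) = 16/5 ≈ 3.2000)
T(M) = (-10 + M)/M
I = 8/3 (I = 4 + ((-10 + 2)/2)/3 = 4 + ((½)*(-8))/3 = 4 + (⅓)*(-4) = 4 - 4/3 = 8/3 ≈ 2.6667)
C(k) = 6*k (C(k) = (11 - 8)*(k + k) = 3*(2*k) = 6*k)
I - C(l) = 8/3 - 6*16/5 = 8/3 - 1*96/5 = 8/3 - 96/5 = -248/15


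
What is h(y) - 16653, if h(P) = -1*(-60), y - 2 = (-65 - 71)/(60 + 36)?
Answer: -16593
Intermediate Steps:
y = 7/12 (y = 2 + (-65 - 71)/(60 + 36) = 2 - 136/96 = 2 - 136*1/96 = 2 - 17/12 = 7/12 ≈ 0.58333)
h(P) = 60
h(y) - 16653 = 60 - 16653 = -16593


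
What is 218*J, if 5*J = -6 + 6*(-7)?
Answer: -10464/5 ≈ -2092.8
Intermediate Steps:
J = -48/5 (J = (-6 + 6*(-7))/5 = (-6 - 42)/5 = (⅕)*(-48) = -48/5 ≈ -9.6000)
218*J = 218*(-48/5) = -10464/5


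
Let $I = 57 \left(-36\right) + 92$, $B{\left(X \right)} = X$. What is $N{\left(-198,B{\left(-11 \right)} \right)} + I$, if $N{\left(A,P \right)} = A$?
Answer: $-2158$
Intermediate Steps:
$I = -1960$ ($I = -2052 + 92 = -1960$)
$N{\left(-198,B{\left(-11 \right)} \right)} + I = -198 - 1960 = -2158$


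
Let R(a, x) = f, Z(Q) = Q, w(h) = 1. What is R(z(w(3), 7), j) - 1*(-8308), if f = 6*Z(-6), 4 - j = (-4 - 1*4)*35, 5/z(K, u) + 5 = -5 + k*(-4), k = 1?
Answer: 8272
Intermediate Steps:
z(K, u) = -5/14 (z(K, u) = 5/(-5 + (-5 + 1*(-4))) = 5/(-5 + (-5 - 4)) = 5/(-5 - 9) = 5/(-14) = 5*(-1/14) = -5/14)
j = 284 (j = 4 - (-4 - 1*4)*35 = 4 - (-4 - 4)*35 = 4 - (-8)*35 = 4 - 1*(-280) = 4 + 280 = 284)
f = -36 (f = 6*(-6) = -36)
R(a, x) = -36
R(z(w(3), 7), j) - 1*(-8308) = -36 - 1*(-8308) = -36 + 8308 = 8272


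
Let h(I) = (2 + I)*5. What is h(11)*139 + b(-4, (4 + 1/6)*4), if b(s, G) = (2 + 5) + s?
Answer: 9038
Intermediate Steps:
b(s, G) = 7 + s
h(I) = 10 + 5*I
h(11)*139 + b(-4, (4 + 1/6)*4) = (10 + 5*11)*139 + (7 - 4) = (10 + 55)*139 + 3 = 65*139 + 3 = 9035 + 3 = 9038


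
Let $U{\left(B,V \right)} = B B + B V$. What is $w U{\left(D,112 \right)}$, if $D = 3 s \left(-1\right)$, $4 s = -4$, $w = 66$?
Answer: $22770$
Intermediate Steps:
$s = -1$ ($s = \frac{1}{4} \left(-4\right) = -1$)
$D = 3$ ($D = 3 \left(-1\right) \left(-1\right) = \left(-3\right) \left(-1\right) = 3$)
$U{\left(B,V \right)} = B^{2} + B V$
$w U{\left(D,112 \right)} = 66 \cdot 3 \left(3 + 112\right) = 66 \cdot 3 \cdot 115 = 66 \cdot 345 = 22770$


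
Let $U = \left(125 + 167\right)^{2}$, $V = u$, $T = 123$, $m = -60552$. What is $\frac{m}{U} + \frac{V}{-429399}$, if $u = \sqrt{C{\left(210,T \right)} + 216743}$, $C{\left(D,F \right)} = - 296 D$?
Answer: $- \frac{7569}{10658} - \frac{\sqrt{154583}}{429399} \approx -0.71109$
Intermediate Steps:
$u = \sqrt{154583}$ ($u = \sqrt{\left(-296\right) 210 + 216743} = \sqrt{-62160 + 216743} = \sqrt{154583} \approx 393.17$)
$V = \sqrt{154583} \approx 393.17$
$U = 85264$ ($U = 292^{2} = 85264$)
$\frac{m}{U} + \frac{V}{-429399} = - \frac{60552}{85264} + \frac{\sqrt{154583}}{-429399} = \left(-60552\right) \frac{1}{85264} + \sqrt{154583} \left(- \frac{1}{429399}\right) = - \frac{7569}{10658} - \frac{\sqrt{154583}}{429399}$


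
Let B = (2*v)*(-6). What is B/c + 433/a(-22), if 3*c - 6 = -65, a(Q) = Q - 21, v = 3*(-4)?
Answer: -44123/2537 ≈ -17.392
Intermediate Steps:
v = -12
a(Q) = -21 + Q
c = -59/3 (c = 2 + (⅓)*(-65) = 2 - 65/3 = -59/3 ≈ -19.667)
B = 144 (B = (2*(-12))*(-6) = -24*(-6) = 144)
B/c + 433/a(-22) = 144/(-59/3) + 433/(-21 - 22) = 144*(-3/59) + 433/(-43) = -432/59 + 433*(-1/43) = -432/59 - 433/43 = -44123/2537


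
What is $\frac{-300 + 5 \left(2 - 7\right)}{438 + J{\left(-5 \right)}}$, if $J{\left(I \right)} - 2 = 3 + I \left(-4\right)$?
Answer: $- \frac{325}{463} \approx -0.70194$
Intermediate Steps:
$J{\left(I \right)} = 5 - 4 I$ ($J{\left(I \right)} = 2 + \left(3 + I \left(-4\right)\right) = 2 - \left(-3 + 4 I\right) = 5 - 4 I$)
$\frac{-300 + 5 \left(2 - 7\right)}{438 + J{\left(-5 \right)}} = \frac{-300 + 5 \left(2 - 7\right)}{438 + \left(5 - -20\right)} = \frac{-300 + 5 \left(-5\right)}{438 + \left(5 + 20\right)} = \frac{-300 - 25}{438 + 25} = - \frac{325}{463}$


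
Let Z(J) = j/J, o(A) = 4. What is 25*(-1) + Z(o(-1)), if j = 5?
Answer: -95/4 ≈ -23.750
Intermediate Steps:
Z(J) = 5/J
25*(-1) + Z(o(-1)) = 25*(-1) + 5/4 = -25 + 5*(¼) = -25 + 5/4 = -95/4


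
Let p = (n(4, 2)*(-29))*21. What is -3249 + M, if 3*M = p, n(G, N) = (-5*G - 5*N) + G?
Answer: 2029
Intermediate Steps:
n(G, N) = -5*N - 4*G
p = 15834 (p = ((-5*2 - 4*4)*(-29))*21 = ((-10 - 16)*(-29))*21 = -26*(-29)*21 = 754*21 = 15834)
M = 5278 (M = (⅓)*15834 = 5278)
-3249 + M = -3249 + 5278 = 2029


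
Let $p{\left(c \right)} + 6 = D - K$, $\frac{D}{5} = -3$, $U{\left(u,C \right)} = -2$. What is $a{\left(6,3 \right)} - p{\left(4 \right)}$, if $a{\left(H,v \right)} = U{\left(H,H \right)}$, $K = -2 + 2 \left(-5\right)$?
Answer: $7$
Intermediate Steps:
$K = -12$ ($K = -2 - 10 = -12$)
$D = -15$ ($D = 5 \left(-3\right) = -15$)
$a{\left(H,v \right)} = -2$
$p{\left(c \right)} = -9$ ($p{\left(c \right)} = -6 - 3 = -9$)
$a{\left(6,3 \right)} - p{\left(4 \right)} = -2 - -9 = -2 + 9 = 7$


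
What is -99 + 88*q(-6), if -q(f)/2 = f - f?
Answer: -99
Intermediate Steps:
q(f) = 0 (q(f) = -2*(f - f) = -2*0 = 0)
-99 + 88*q(-6) = -99 + 88*0 = -99 + 0 = -99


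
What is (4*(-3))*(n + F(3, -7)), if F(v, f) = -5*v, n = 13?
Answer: 24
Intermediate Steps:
(4*(-3))*(n + F(3, -7)) = (4*(-3))*(13 - 5*3) = -12*(13 - 15) = -12*(-2) = 24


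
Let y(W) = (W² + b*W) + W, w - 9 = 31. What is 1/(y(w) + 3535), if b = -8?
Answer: 1/4855 ≈ 0.00020597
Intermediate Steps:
w = 40 (w = 9 + 31 = 40)
y(W) = W² - 7*W (y(W) = (W² - 8*W) + W = W² - 7*W)
1/(y(w) + 3535) = 1/(40*(-7 + 40) + 3535) = 1/(40*33 + 3535) = 1/(1320 + 3535) = 1/4855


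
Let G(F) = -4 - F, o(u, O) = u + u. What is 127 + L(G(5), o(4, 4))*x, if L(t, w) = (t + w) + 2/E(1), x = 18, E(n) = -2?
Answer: 91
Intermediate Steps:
o(u, O) = 2*u
L(t, w) = -1 + t + w (L(t, w) = (t + w) + 2/(-2) = (t + w) + 2*(-1/2) = (t + w) - 1 = -1 + t + w)
127 + L(G(5), o(4, 4))*x = 127 + (-1 + (-4 - 1*5) + 2*4)*18 = 127 + (-1 + (-4 - 5) + 8)*18 = 127 + (-1 - 9 + 8)*18 = 127 - 2*18 = 127 - 36 = 91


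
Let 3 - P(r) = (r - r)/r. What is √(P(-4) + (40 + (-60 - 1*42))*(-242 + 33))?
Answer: √12961 ≈ 113.85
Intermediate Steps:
P(r) = 3 (P(r) = 3 - (r - r)/r = 3 - 0/r = 3 - 1*0 = 3 + 0 = 3)
√(P(-4) + (40 + (-60 - 1*42))*(-242 + 33)) = √(3 + (40 + (-60 - 1*42))*(-242 + 33)) = √(3 + (40 + (-60 - 42))*(-209)) = √(3 + (40 - 102)*(-209)) = √(3 - 62*(-209)) = √(3 + 12958) = √12961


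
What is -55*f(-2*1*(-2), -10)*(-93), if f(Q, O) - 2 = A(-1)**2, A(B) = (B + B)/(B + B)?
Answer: 15345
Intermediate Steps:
A(B) = 1 (A(B) = (2*B)/((2*B)) = (2*B)*(1/(2*B)) = 1)
f(Q, O) = 3 (f(Q, O) = 2 + 1**2 = 2 + 1 = 3)
-55*f(-2*1*(-2), -10)*(-93) = -55*3*(-93) = -165*(-93) = 15345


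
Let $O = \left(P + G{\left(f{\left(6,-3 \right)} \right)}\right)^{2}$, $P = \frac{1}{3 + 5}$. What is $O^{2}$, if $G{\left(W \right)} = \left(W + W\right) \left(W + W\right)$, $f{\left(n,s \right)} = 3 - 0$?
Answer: $\frac{6975757441}{4096} \approx 1.7031 \cdot 10^{6}$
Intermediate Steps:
$f{\left(n,s \right)} = 3$ ($f{\left(n,s \right)} = 3 + 0 = 3$)
$G{\left(W \right)} = 4 W^{2}$ ($G{\left(W \right)} = 2 W 2 W = 4 W^{2}$)
$P = \frac{1}{8} \approx 0.125$
$O = \frac{83521}{64}$ ($O = \left(\frac{1}{8} + 4 \cdot 3^{2}\right)^{2} = \left(\frac{1}{8} + 4 \cdot 9\right)^{2} = \left(\frac{1}{8} + 36\right)^{2} = \left(\frac{289}{8}\right)^{2} = \frac{83521}{64} \approx 1305.0$)
$O^{2} = \left(\frac{83521}{64}\right)^{2} = \frac{6975757441}{4096}$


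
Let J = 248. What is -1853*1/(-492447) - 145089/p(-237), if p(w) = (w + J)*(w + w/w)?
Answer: 71453453171/1278392412 ≈ 55.893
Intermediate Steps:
p(w) = (1 + w)*(248 + w) (p(w) = (w + 248)*(w + w/w) = (248 + w)*(w + 1) = (248 + w)*(1 + w) = (1 + w)*(248 + w))
-1853*1/(-492447) - 145089/p(-237) = -1853*1/(-492447) - 145089/(248 + (-237)**2 + 249*(-237)) = -1853*(-1/492447) - 145089/(248 + 56169 - 59013) = 1853/492447 - 145089/(-2596) = 1853/492447 - 145089*(-1/2596) = 1853/492447 + 145089/2596 = 71453453171/1278392412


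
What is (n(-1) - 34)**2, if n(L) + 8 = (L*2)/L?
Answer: 1600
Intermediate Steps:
n(L) = -6 (n(L) = -8 + (L*2)/L = -8 + (2*L)/L = -8 + 2 = -6)
(n(-1) - 34)**2 = (-6 - 34)**2 = (-40)**2 = 1600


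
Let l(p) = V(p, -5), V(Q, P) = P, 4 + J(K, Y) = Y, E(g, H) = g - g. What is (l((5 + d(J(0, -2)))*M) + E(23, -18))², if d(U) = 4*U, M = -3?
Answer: 25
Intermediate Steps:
E(g, H) = 0
J(K, Y) = -4 + Y
l(p) = -5
(l((5 + d(J(0, -2)))*M) + E(23, -18))² = (-5 + 0)² = (-5)² = 25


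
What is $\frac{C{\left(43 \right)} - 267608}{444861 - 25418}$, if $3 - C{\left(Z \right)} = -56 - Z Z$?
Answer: $- \frac{265700}{419443} \approx -0.63346$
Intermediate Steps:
$C{\left(Z \right)} = 59 + Z^{2}$ ($C{\left(Z \right)} = 3 - \left(-56 - Z Z\right) = 3 - \left(-56 - Z^{2}\right) = 3 + \left(56 + Z^{2}\right) = 59 + Z^{2}$)
$\frac{C{\left(43 \right)} - 267608}{444861 - 25418} = \frac{\left(59 + 43^{2}\right) - 267608}{444861 - 25418} = \frac{\left(59 + 1849\right) - 267608}{419443} = \left(1908 - 267608\right) \frac{1}{419443} = \left(-265700\right) \frac{1}{419443} = - \frac{265700}{419443}$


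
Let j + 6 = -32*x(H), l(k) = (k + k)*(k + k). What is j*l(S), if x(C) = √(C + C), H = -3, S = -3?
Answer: -216 - 1152*I*√6 ≈ -216.0 - 2821.8*I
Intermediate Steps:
l(k) = 4*k² (l(k) = (2*k)*(2*k) = 4*k²)
x(C) = √2*√C (x(C) = √(2*C) = √2*√C)
j = -6 - 32*I*√6 (j = -6 - 32*√2*√(-3) = -6 - 32*√2*I*√3 = -6 - 32*I*√6 ≈ -6.0 - 78.384*I)
j*l(S) = (-6 - 32*I*√6)*(4*(-3)²) = (-6 - 32*I*√6)*(4*9) = (-6 - 32*I*√6)*36 = -216 - 1152*I*√6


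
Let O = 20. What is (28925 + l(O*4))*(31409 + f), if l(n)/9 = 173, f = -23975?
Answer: 226603188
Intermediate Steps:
l(n) = 1557 (l(n) = 9*173 = 1557)
(28925 + l(O*4))*(31409 + f) = (28925 + 1557)*(31409 - 23975) = 30482*7434 = 226603188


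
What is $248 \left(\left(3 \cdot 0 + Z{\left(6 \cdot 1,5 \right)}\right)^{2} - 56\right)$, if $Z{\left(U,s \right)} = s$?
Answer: $-7688$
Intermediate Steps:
$248 \left(\left(3 \cdot 0 + Z{\left(6 \cdot 1,5 \right)}\right)^{2} - 56\right) = 248 \left(\left(3 \cdot 0 + 5\right)^{2} - 56\right) = 248 \left(\left(0 + 5\right)^{2} - 56\right) = 248 \left(5^{2} - 56\right) = 248 \left(25 - 56\right) = 248 \left(-31\right) = -7688$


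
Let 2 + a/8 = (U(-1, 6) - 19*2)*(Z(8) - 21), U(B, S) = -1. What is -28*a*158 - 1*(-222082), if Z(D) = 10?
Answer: -14890302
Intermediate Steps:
a = 3416 (a = -16 + 8*((-1 - 19*2)*(10 - 21)) = -16 + 8*((-1 - 38)*(-11)) = -16 + 8*(-39*(-11)) = -16 + 8*429 = -16 + 3432 = 3416)
-28*a*158 - 1*(-222082) = -28*3416*158 - 1*(-222082) = -95648*158 + 222082 = -15112384 + 222082 = -14890302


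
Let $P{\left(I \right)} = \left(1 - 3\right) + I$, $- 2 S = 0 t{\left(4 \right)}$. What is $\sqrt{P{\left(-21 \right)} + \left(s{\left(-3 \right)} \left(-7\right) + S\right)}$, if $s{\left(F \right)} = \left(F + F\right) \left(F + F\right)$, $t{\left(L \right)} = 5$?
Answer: $5 i \sqrt{11} \approx 16.583 i$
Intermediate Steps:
$s{\left(F \right)} = 4 F^{2}$ ($s{\left(F \right)} = 2 F 2 F = 4 F^{2}$)
$S = 0$ ($S = - \frac{0 \cdot 5}{2} = \left(- \frac{1}{2}\right) 0 = 0$)
$P{\left(I \right)} = -2 + I$
$\sqrt{P{\left(-21 \right)} + \left(s{\left(-3 \right)} \left(-7\right) + S\right)} = \sqrt{\left(-2 - 21\right) + \left(4 \left(-3\right)^{2} \left(-7\right) + 0\right)} = \sqrt{-23 + \left(4 \cdot 9 \left(-7\right) + 0\right)} = \sqrt{-23 + \left(36 \left(-7\right) + 0\right)} = \sqrt{-23 + \left(-252 + 0\right)} = \sqrt{-23 - 252} = \sqrt{-275} = 5 i \sqrt{11}$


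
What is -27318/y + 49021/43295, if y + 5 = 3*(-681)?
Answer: 91651987/6333440 ≈ 14.471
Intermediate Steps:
y = -2048 (y = -5 + 3*(-681) = -5 - 2043 = -2048)
-27318/y + 49021/43295 = -27318/(-2048) + 49021/43295 = -27318*(-1/2048) + 49021*(1/43295) = 13659/1024 + 7003/6185 = 91651987/6333440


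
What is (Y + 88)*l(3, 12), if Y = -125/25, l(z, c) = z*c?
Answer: 2988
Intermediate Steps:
l(z, c) = c*z
Y = -5 (Y = -125*1/25 = -5)
(Y + 88)*l(3, 12) = (-5 + 88)*(12*3) = 83*36 = 2988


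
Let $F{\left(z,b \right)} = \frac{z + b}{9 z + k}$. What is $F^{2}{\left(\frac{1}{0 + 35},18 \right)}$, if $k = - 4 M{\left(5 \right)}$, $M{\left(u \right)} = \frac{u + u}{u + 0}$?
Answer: $\frac{398161}{73441} \approx 5.4215$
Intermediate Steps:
$M{\left(u \right)} = 2$ ($M{\left(u \right)} = \frac{2 u}{u} = 2$)
$k = -8$ ($k = \left(-4\right) 2 = -8$)
$F{\left(z,b \right)} = \frac{b + z}{-8 + 9 z}$ ($F{\left(z,b \right)} = \frac{z + b}{9 z - 8} = \frac{b + z}{-8 + 9 z}$)
$F^{2}{\left(\frac{1}{0 + 35},18 \right)} = \left(\frac{18 + \frac{1}{0 + 35}}{-8 + \frac{9}{0 + 35}}\right)^{2} = \left(\frac{18 + \frac{1}{35}}{-8 + \frac{9}{35}}\right)^{2} = \left(\frac{18 + \frac{1}{35}}{-8 + 9 \cdot \frac{1}{35}}\right)^{2} = \left(\frac{1}{-8 + \frac{9}{35}} \cdot \frac{631}{35}\right)^{2} = \left(\frac{1}{- \frac{271}{35}} \cdot \frac{631}{35}\right)^{2} = \left(\left(- \frac{35}{271}\right) \frac{631}{35}\right)^{2} = \left(- \frac{631}{271}\right)^{2} = \frac{398161}{73441}$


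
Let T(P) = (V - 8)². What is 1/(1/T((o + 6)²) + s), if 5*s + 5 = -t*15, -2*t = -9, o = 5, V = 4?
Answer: -16/231 ≈ -0.069264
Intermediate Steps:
t = 9/2 (t = -½*(-9) = 9/2 ≈ 4.5000)
T(P) = 16 (T(P) = (4 - 8)² = (-4)² = 16)
s = -29/2 (s = -1 + (-1*9/2*15)/5 = -1 + (-9/2*15)/5 = -1 + (⅕)*(-135/2) = -1 - 27/2 = -29/2 ≈ -14.500)
1/(1/T((o + 6)²) + s) = 1/(1/16 - 29/2) = 1/(-231/16) = -16/231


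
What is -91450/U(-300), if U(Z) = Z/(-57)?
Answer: -34751/2 ≈ -17376.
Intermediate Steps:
U(Z) = -Z/57 (U(Z) = Z*(-1/57) = -Z/57)
-91450/U(-300) = -91450/((-1/57*(-300))) = -91450/100/19 = -91450*19/100 = -34751/2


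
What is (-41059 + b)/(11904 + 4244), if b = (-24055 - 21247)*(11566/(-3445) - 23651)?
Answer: 3691485053567/55629860 ≈ 66358.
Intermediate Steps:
b = 3691626501822/3445 (b = -45302*(11566*(-1/3445) - 23651) = -45302*(-11566/3445 - 23651) = -45302*(-81489261/3445) = 3691626501822/3445 ≈ 1.0716e+9)
(-41059 + b)/(11904 + 4244) = (-41059 + 3691626501822/3445)/(11904 + 4244) = (3691485053567/3445)/16148 = (3691485053567/3445)*(1/16148) = 3691485053567/55629860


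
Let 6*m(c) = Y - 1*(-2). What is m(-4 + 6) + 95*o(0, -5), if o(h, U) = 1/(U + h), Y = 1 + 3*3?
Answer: -17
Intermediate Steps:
Y = 10 (Y = 1 + 9 = 10)
m(c) = 2 (m(c) = (10 - 1*(-2))/6 = (10 + 2)/6 = (⅙)*12 = 2)
m(-4 + 6) + 95*o(0, -5) = 2 + 95/(-5 + 0) = 2 + 95/(-5) = 2 + 95*(-⅕) = 2 - 19 = -17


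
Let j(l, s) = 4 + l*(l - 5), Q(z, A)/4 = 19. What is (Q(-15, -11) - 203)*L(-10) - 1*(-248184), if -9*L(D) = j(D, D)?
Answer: 2253214/9 ≈ 2.5036e+5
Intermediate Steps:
Q(z, A) = 76 (Q(z, A) = 4*19 = 76)
j(l, s) = 4 + l*(-5 + l)
L(D) = -4/9 - D²/9 + 5*D/9 (L(D) = -(4 + D² - 5*D)/9 = -4/9 - D²/9 + 5*D/9)
(Q(-15, -11) - 203)*L(-10) - 1*(-248184) = (76 - 203)*(-4/9 - ⅑*(-10)² + (5/9)*(-10)) - 1*(-248184) = -127*(-4/9 - ⅑*100 - 50/9) + 248184 = -127*(-4/9 - 100/9 - 50/9) + 248184 = -127*(-154/9) + 248184 = 19558/9 + 248184 = 2253214/9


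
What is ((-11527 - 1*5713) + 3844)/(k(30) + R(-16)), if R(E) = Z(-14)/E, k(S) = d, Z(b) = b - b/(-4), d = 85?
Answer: -428672/2755 ≈ -155.60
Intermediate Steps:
Z(b) = 5*b/4 (Z(b) = b - b*(-1)/4 = b - (-1)*b/4 = b + b/4 = 5*b/4)
k(S) = 85
R(E) = -35/(2*E) (R(E) = ((5/4)*(-14))/E = -35/(2*E))
((-11527 - 1*5713) + 3844)/(k(30) + R(-16)) = ((-11527 - 1*5713) + 3844)/(85 - 35/2/(-16)) = ((-11527 - 5713) + 3844)/(85 - 35/2*(-1/16)) = (-17240 + 3844)/(85 + 35/32) = -13396/2755/32 = -13396*32/2755 = -428672/2755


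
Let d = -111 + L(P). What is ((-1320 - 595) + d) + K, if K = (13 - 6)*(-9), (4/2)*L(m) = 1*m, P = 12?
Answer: -2083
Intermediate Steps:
L(m) = m/2 (L(m) = (1*m)/2 = m/2)
K = -63 (K = 7*(-9) = -63)
d = -105 (d = -111 + (1/2)*12 = -111 + 6 = -105)
((-1320 - 595) + d) + K = ((-1320 - 595) - 105) - 63 = (-1915 - 105) - 63 = -2020 - 63 = -2083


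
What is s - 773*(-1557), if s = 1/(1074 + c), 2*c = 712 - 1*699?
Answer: 2600895323/2161 ≈ 1.2036e+6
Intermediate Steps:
c = 13/2 (c = (712 - 1*699)/2 = (712 - 699)/2 = (½)*13 = 13/2 ≈ 6.5000)
s = 2/2161 (s = 1/(1074 + 13/2) = 1/(2161/2) = 2/2161 ≈ 0.00092550)
s - 773*(-1557) = 2/2161 - 773*(-1557) = 2/2161 + 1203561 = 2600895323/2161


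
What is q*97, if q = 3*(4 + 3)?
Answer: 2037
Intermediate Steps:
q = 21 (q = 3*7 = 21)
q*97 = 21*97 = 2037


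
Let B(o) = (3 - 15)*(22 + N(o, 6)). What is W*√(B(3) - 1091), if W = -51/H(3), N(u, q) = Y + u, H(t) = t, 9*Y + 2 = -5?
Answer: -17*I*√12435/3 ≈ -631.9*I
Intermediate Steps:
Y = -7/9 (Y = -2/9 + (⅑)*(-5) = -2/9 - 5/9 = -7/9 ≈ -0.77778)
N(u, q) = -7/9 + u
B(o) = -764/3 - 12*o (B(o) = (3 - 15)*(22 + (-7/9 + o)) = -12*(191/9 + o) = -764/3 - 12*o)
W = -17 (W = -51/3 = -51*⅓ = -17)
W*√(B(3) - 1091) = -17*√((-764/3 - 12*3) - 1091) = -17*√((-764/3 - 36) - 1091) = -17*√(-872/3 - 1091) = -17*I*√12435/3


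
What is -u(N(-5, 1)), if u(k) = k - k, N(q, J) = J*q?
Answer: 0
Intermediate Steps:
u(k) = 0
-u(N(-5, 1)) = -1*0 = 0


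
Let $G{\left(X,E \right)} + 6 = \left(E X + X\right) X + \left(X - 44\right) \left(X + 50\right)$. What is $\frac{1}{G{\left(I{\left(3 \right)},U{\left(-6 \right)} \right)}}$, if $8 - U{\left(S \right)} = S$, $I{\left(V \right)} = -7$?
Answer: $- \frac{1}{1464} \approx -0.00068306$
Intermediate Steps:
$U{\left(S \right)} = 8 - S$
$G{\left(X,E \right)} = -6 + X \left(X + E X\right) + \left(-44 + X\right) \left(50 + X\right)$ ($G{\left(X,E \right)} = -6 + \left(\left(E X + X\right) X + \left(X - 44\right) \left(X + 50\right)\right) = -6 + \left(\left(X + E X\right) X + \left(-44 + X\right) \left(50 + X\right)\right) = -6 + \left(X \left(X + E X\right) + \left(-44 + X\right) \left(50 + X\right)\right) = -6 + X \left(X + E X\right) + \left(-44 + X\right) \left(50 + X\right)$)
$\frac{1}{G{\left(I{\left(3 \right)},U{\left(-6 \right)} \right)}} = \frac{1}{-2206 + 2 \left(-7\right)^{2} + 6 \left(-7\right) + \left(8 - -6\right) \left(-7\right)^{2}} = \frac{1}{-2206 + 2 \cdot 49 - 42 + \left(8 + 6\right) 49} = \frac{1}{-2206 + 98 - 42 + 14 \cdot 49} = \frac{1}{-2206 + 98 - 42 + 686} = \frac{1}{-1464} = - \frac{1}{1464}$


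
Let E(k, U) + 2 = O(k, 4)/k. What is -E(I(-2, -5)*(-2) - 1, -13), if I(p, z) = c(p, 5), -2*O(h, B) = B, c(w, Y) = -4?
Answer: 16/7 ≈ 2.2857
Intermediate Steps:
O(h, B) = -B/2
I(p, z) = -4
E(k, U) = -2 - 2/k (E(k, U) = -2 + (-½*4)/k = -2 - 2/k)
-E(I(-2, -5)*(-2) - 1, -13) = -(-2 - 2/(-4*(-2) - 1)) = -(-2 - 2/(8 - 1)) = -(-2 - 2/7) = -1*(-16/7) = 16/7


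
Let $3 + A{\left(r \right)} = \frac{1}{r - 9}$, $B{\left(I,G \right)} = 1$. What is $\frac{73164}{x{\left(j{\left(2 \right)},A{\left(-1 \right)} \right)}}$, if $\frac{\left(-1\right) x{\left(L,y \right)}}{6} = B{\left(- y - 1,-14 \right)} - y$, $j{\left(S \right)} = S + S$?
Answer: $- \frac{121940}{41} \approx -2974.1$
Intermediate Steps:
$A{\left(r \right)} = -3 + \frac{1}{-9 + r}$ ($A{\left(r \right)} = -3 + \frac{1}{r - 9} = -3 + \frac{1}{-9 + r}$)
$j{\left(S \right)} = 2 S$
$x{\left(L,y \right)} = -6 + 6 y$ ($x{\left(L,y \right)} = - 6 \left(1 - y\right) = -6 + 6 y$)
$\frac{73164}{x{\left(j{\left(2 \right)},A{\left(-1 \right)} \right)}} = \frac{73164}{-6 + 6 \frac{28 - -3}{-9 - 1}} = \frac{73164}{-6 + 6 \frac{28 + 3}{-10}} = \frac{73164}{-6 + 6 \left(\left(- \frac{1}{10}\right) 31\right)} = \frac{73164}{-6 + 6 \left(- \frac{31}{10}\right)} = \frac{73164}{-6 - \frac{93}{5}} = \frac{73164}{- \frac{123}{5}} = 73164 \left(- \frac{5}{123}\right) = - \frac{121940}{41}$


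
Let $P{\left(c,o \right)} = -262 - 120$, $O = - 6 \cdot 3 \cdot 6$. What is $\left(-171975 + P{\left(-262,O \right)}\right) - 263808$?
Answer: $-436165$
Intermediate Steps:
$O = -108$ ($O = \left(-6\right) 18 = -108$)
$P{\left(c,o \right)} = -382$ ($P{\left(c,o \right)} = -262 - 120 = -382$)
$\left(-171975 + P{\left(-262,O \right)}\right) - 263808 = \left(-171975 - 382\right) - 263808 = -172357 - 263808 = -436165$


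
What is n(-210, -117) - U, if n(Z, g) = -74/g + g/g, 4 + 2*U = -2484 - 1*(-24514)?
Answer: -1288330/117 ≈ -11011.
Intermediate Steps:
U = 11013 (U = -2 + (-2484 - 1*(-24514))/2 = -2 + (-2484 + 24514)/2 = -2 + (½)*22030 = -2 + 11015 = 11013)
n(Z, g) = 1 - 74/g (n(Z, g) = -74/g + 1 = 1 - 74/g)
n(-210, -117) - U = (-74 - 117)/(-117) - 1*11013 = -1/117*(-191) - 11013 = 191/117 - 11013 = -1288330/117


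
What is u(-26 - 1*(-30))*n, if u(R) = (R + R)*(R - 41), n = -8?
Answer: 2368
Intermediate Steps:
u(R) = 2*R*(-41 + R) (u(R) = (2*R)*(-41 + R) = 2*R*(-41 + R))
u(-26 - 1*(-30))*n = (2*(-26 - 1*(-30))*(-41 + (-26 - 1*(-30))))*(-8) = (2*(-26 + 30)*(-41 + (-26 + 30)))*(-8) = (2*4*(-41 + 4))*(-8) = (2*4*(-37))*(-8) = -296*(-8) = 2368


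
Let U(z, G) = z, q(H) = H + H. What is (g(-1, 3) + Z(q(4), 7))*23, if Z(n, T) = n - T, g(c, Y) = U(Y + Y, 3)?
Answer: 161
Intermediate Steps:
q(H) = 2*H
g(c, Y) = 2*Y (g(c, Y) = Y + Y = 2*Y)
(g(-1, 3) + Z(q(4), 7))*23 = (2*3 + (2*4 - 1*7))*23 = (6 + (8 - 7))*23 = (6 + 1)*23 = 7*23 = 161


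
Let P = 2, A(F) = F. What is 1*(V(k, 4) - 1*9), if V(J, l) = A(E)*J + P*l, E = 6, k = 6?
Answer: 35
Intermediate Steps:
V(J, l) = 2*l + 6*J (V(J, l) = 6*J + 2*l = 2*l + 6*J)
1*(V(k, 4) - 1*9) = 1*((2*4 + 6*6) - 1*9) = 1*((8 + 36) - 9) = 1*(44 - 9) = 1*35 = 35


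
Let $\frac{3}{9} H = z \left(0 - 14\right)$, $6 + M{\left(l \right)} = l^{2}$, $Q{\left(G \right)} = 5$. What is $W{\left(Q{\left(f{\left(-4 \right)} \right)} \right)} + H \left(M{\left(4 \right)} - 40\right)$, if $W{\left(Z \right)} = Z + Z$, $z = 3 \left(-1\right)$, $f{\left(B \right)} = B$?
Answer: $-3770$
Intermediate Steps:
$z = -3$
$W{\left(Z \right)} = 2 Z$
$M{\left(l \right)} = -6 + l^{2}$
$H = 126$ ($H = 3 \left(- 3 \left(0 - 14\right)\right) = 3 \left(\left(-3\right) \left(-14\right)\right) = 3 \cdot 42 = 126$)
$W{\left(Q{\left(f{\left(-4 \right)} \right)} \right)} + H \left(M{\left(4 \right)} - 40\right) = 2 \cdot 5 + 126 \left(\left(-6 + 4^{2}\right) - 40\right) = 10 + 126 \left(\left(-6 + 16\right) - 40\right) = 10 + 126 \left(10 - 40\right) = 10 + 126 \left(-30\right) = 10 - 3780 = -3770$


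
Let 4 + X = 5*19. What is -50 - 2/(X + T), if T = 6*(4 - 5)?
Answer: -4252/85 ≈ -50.024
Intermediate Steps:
X = 91 (X = -4 + 5*19 = -4 + 95 = 91)
T = -6 (T = 6*(-1) = -6)
-50 - 2/(X + T) = -50 - 2/(91 - 6) = -50 - 2/85 = -4252/85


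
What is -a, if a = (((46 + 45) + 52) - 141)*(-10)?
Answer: 20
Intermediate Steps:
a = -20 (a = ((91 + 52) - 141)*(-10) = (143 - 141)*(-10) = 2*(-10) = -20)
-a = -1*(-20) = 20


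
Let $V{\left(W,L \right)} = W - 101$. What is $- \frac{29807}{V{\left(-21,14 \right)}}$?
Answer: $\frac{29807}{122} \approx 244.32$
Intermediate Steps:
$V{\left(W,L \right)} = -101 + W$
$- \frac{29807}{V{\left(-21,14 \right)}} = - \frac{29807}{-101 - 21} = - \frac{29807}{-122} = \left(-29807\right) \left(- \frac{1}{122}\right) = \frac{29807}{122}$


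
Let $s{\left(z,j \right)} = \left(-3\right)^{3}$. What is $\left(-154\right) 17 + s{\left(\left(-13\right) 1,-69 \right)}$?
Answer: $-2645$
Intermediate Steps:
$s{\left(z,j \right)} = -27$
$\left(-154\right) 17 + s{\left(\left(-13\right) 1,-69 \right)} = \left(-154\right) 17 - 27 = -2618 - 27 = -2645$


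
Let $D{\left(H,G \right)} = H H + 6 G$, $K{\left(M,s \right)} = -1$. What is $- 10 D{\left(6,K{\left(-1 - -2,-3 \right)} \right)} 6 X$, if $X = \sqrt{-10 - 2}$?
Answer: $- 3600 i \sqrt{3} \approx - 6235.4 i$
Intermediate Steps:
$D{\left(H,G \right)} = H^{2} + 6 G$
$X = 2 i \sqrt{3}$ ($X = \sqrt{-12} = 2 i \sqrt{3} \approx 3.4641 i$)
$- 10 D{\left(6,K{\left(-1 - -2,-3 \right)} \right)} 6 X = - 10 \left(6^{2} + 6 \left(-1\right)\right) 6 \cdot 2 i \sqrt{3} = - 10 \left(36 - 6\right) 6 \cdot 2 i \sqrt{3} = - 10 \cdot 30 \cdot 6 \cdot 2 i \sqrt{3} = \left(-10\right) 180 \cdot 2 i \sqrt{3} = - 1800 \cdot 2 i \sqrt{3} = - 3600 i \sqrt{3}$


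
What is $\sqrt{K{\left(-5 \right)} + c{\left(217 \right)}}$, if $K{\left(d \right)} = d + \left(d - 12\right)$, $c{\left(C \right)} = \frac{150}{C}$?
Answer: $\frac{68 i \sqrt{217}}{217} \approx 4.6161 i$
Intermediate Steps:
$K{\left(d \right)} = -12 + 2 d$ ($K{\left(d \right)} = d + \left(-12 + d\right) = -12 + 2 d$)
$\sqrt{K{\left(-5 \right)} + c{\left(217 \right)}} = \sqrt{\left(-12 + 2 \left(-5\right)\right) + \frac{150}{217}} = \sqrt{\left(-12 - 10\right) + 150 \cdot \frac{1}{217}} = \sqrt{-22 + \frac{150}{217}} = \sqrt{- \frac{4624}{217}} = \frac{68 i \sqrt{217}}{217}$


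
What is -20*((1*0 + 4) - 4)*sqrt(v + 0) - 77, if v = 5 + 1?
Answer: -77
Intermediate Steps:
v = 6
-20*((1*0 + 4) - 4)*sqrt(v + 0) - 77 = -20*((1*0 + 4) - 4)*sqrt(6 + 0) - 77 = -20*((0 + 4) - 4)*sqrt(6) - 77 = -20*(4 - 4)*sqrt(6) - 77 = -0*sqrt(6) - 77 = -20*0 - 77 = 0 - 77 = -77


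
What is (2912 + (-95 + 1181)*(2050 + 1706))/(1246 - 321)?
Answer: 4081928/925 ≈ 4412.9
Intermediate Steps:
(2912 + (-95 + 1181)*(2050 + 1706))/(1246 - 321) = (2912 + 1086*3756)/925 = (2912 + 4079016)*(1/925) = 4081928*(1/925) = 4081928/925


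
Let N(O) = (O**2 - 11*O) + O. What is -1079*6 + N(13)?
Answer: -6435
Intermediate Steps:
N(O) = O**2 - 10*O
-1079*6 + N(13) = -1079*6 + 13*(-10 + 13) = -83*78 + 13*3 = -6474 + 39 = -6435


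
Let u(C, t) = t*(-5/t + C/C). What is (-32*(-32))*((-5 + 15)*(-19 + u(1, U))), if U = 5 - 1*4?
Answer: -235520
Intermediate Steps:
U = 1 (U = 5 - 4 = 1)
u(C, t) = t*(1 - 5/t) (u(C, t) = t*(-5/t + 1) = t*(1 - 5/t))
(-32*(-32))*((-5 + 15)*(-19 + u(1, U))) = (-32*(-32))*((-5 + 15)*(-19 + (-5 + 1))) = 1024*(10*(-19 - 4)) = 1024*(10*(-23)) = 1024*(-230) = -235520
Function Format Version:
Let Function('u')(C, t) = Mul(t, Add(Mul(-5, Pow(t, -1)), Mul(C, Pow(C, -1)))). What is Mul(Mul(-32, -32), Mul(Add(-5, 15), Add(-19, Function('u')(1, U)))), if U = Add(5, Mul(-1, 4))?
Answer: -235520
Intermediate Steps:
U = 1 (U = Add(5, -4) = 1)
Function('u')(C, t) = Mul(t, Add(1, Mul(-5, Pow(t, -1)))) (Function('u')(C, t) = Mul(t, Add(Mul(-5, Pow(t, -1)), 1)) = Mul(t, Add(1, Mul(-5, Pow(t, -1)))))
Mul(Mul(-32, -32), Mul(Add(-5, 15), Add(-19, Function('u')(1, U)))) = Mul(Mul(-32, -32), Mul(Add(-5, 15), Add(-19, Add(-5, 1)))) = Mul(1024, Mul(10, Add(-19, -4))) = Mul(1024, Mul(10, -23)) = Mul(1024, -230) = -235520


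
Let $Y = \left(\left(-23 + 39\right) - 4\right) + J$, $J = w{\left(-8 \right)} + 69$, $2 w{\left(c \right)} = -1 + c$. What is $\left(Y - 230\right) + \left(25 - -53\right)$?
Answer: $- \frac{151}{2} \approx -75.5$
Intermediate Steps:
$w{\left(c \right)} = - \frac{1}{2} + \frac{c}{2}$ ($w{\left(c \right)} = \frac{-1 + c}{2} = - \frac{1}{2} + \frac{c}{2}$)
$J = \frac{129}{2}$ ($J = \left(- \frac{1}{2} + \frac{1}{2} \left(-8\right)\right) + 69 = \left(- \frac{1}{2} - 4\right) + 69 = - \frac{9}{2} + 69 = \frac{129}{2} \approx 64.5$)
$Y = \frac{153}{2}$ ($Y = \left(\left(-23 + 39\right) - 4\right) + \frac{129}{2} = \left(16 - 4\right) + \frac{129}{2} = 12 + \frac{129}{2} = \frac{153}{2} \approx 76.5$)
$\left(Y - 230\right) + \left(25 - -53\right) = \left(\frac{153}{2} - 230\right) + \left(25 - -53\right) = - \frac{307}{2} + \left(25 + 53\right) = - \frac{307}{2} + 78 = - \frac{151}{2}$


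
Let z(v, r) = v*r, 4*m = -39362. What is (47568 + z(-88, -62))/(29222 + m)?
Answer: 106048/38763 ≈ 2.7358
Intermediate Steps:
m = -19681/2 (m = (¼)*(-39362) = -19681/2 ≈ -9840.5)
z(v, r) = r*v
(47568 + z(-88, -62))/(29222 + m) = (47568 - 62*(-88))/(29222 - 19681/2) = (47568 + 5456)/(38763/2) = 53024*(2/38763) = 106048/38763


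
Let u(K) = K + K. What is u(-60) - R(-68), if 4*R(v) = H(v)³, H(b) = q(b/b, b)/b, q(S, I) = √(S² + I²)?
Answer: -120 + 23125*√185/1257728 ≈ -119.75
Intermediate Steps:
u(K) = 2*K
q(S, I) = √(I² + S²)
H(b) = √(1 + b²)/b (H(b) = √(b² + (b/b)²)/b = √(b² + 1²)/b = √(b² + 1)/b = √(1 + b²)/b)
R(v) = (1 + v²)^(3/2)/(4*v³) (R(v) = (√(1 + v²)/v)³/4 = ((1 + v²)^(3/2)/v³)/4 = (1 + v²)^(3/2)/(4*v³))
u(-60) - R(-68) = 2*(-60) - (1 + (-68)²)^(3/2)/(4*(-68)³) = -120 - (-1)*(1 + 4624)^(3/2)/(4*314432) = -120 - (-1)*4625^(3/2)/(4*314432) = -120 - (-1)*23125*√185/(4*314432) = -120 - (-23125)*√185/1257728 = -120 + 23125*√185/1257728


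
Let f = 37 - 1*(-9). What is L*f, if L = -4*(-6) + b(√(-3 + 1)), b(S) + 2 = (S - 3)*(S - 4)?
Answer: 1472 - 322*I*√2 ≈ 1472.0 - 455.38*I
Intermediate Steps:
f = 46 (f = 37 + 9 = 46)
b(S) = -2 + (-4 + S)*(-3 + S) (b(S) = -2 + (S - 3)*(S - 4) = -2 + (-3 + S)*(-4 + S) = -2 + (-4 + S)*(-3 + S))
L = 32 - 7*I*√2 (L = -4*(-6) + (10 + (√(-3 + 1))² - 7*√(-3 + 1)) = 24 + (10 + (√(-2))² - 7*I*√2) = 24 + (10 + (I*√2)² - 7*I*√2) = 24 + (10 - 2 - 7*I*√2) = 24 + (8 - 7*I*√2) = 32 - 7*I*√2 ≈ 32.0 - 9.8995*I)
L*f = (32 - 7*I*√2)*46 = 1472 - 322*I*√2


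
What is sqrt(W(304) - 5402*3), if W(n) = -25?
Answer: I*sqrt(16231) ≈ 127.4*I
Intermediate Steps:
sqrt(W(304) - 5402*3) = sqrt(-25 - 5402*3) = sqrt(-25 - 16206) = sqrt(-16231) = I*sqrt(16231)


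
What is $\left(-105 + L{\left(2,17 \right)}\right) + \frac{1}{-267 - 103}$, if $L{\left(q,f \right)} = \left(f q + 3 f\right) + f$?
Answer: $- \frac{1111}{370} \approx -3.0027$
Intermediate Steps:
$L{\left(q,f \right)} = 4 f + f q$ ($L{\left(q,f \right)} = \left(3 f + f q\right) + f = 4 f + f q$)
$\left(-105 + L{\left(2,17 \right)}\right) + \frac{1}{-267 - 103} = \left(-105 + 17 \left(4 + 2\right)\right) + \frac{1}{-267 - 103} = \left(-105 + 17 \cdot 6\right) + \frac{1}{-370} = \left(-105 + 102\right) - \frac{1}{370} = -3 - \frac{1}{370} = - \frac{1111}{370}$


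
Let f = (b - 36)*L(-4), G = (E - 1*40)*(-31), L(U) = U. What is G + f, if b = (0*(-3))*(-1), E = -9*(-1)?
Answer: 1105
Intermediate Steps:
E = 9
b = 0 (b = 0*(-1) = 0)
G = 961 (G = (9 - 1*40)*(-31) = (9 - 40)*(-31) = -31*(-31) = 961)
f = 144 (f = (0 - 36)*(-4) = -36*(-4) = 144)
G + f = 961 + 144 = 1105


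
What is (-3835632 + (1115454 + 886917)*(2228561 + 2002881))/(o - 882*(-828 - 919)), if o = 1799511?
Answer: 564860860890/222691 ≈ 2.5365e+6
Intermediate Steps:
(-3835632 + (1115454 + 886917)*(2228561 + 2002881))/(o - 882*(-828 - 919)) = (-3835632 + (1115454 + 886917)*(2228561 + 2002881))/(1799511 - 882*(-828 - 919)) = (-3835632 + 2002371*4231442)/(1799511 - 882*(-1747)) = (-3835632 + 8472916748982)/(1799511 + 1540854) = 8472912913350/3340365 = 8472912913350*(1/3340365) = 564860860890/222691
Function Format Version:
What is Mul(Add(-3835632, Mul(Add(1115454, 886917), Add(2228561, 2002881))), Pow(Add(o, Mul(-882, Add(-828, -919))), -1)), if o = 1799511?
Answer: Rational(564860860890, 222691) ≈ 2.5365e+6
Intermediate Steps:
Mul(Add(-3835632, Mul(Add(1115454, 886917), Add(2228561, 2002881))), Pow(Add(o, Mul(-882, Add(-828, -919))), -1)) = Mul(Add(-3835632, Mul(Add(1115454, 886917), Add(2228561, 2002881))), Pow(Add(1799511, Mul(-882, Add(-828, -919))), -1)) = Mul(Add(-3835632, Mul(2002371, 4231442)), Pow(Add(1799511, Mul(-882, -1747)), -1)) = Mul(Add(-3835632, 8472916748982), Pow(Add(1799511, 1540854), -1)) = Mul(8472912913350, Pow(3340365, -1)) = Mul(8472912913350, Rational(1, 3340365)) = Rational(564860860890, 222691)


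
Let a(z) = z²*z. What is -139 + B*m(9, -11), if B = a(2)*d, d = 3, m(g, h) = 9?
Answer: 77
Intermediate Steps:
a(z) = z³
B = 24 (B = 2³*3 = 8*3 = 24)
-139 + B*m(9, -11) = -139 + 24*9 = -139 + 216 = 77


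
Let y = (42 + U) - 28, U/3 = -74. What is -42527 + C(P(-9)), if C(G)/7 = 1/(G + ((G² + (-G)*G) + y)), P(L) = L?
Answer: -1318338/31 ≈ -42527.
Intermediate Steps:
U = -222 (U = 3*(-74) = -222)
y = -208 (y = (42 - 222) - 28 = -180 - 28 = -208)
C(G) = 7/(-208 + G) (C(G) = 7/(G + ((G² + (-G)*G) - 208)) = 7/(G + ((G² - G²) - 208)) = 7/(G + (0 - 208)) = 7/(G - 208) = 7/(-208 + G))
-42527 + C(P(-9)) = -42527 + 7/(-208 - 9) = -42527 + 7/(-217) = -42527 + 7*(-1/217) = -42527 - 1/31 = -1318338/31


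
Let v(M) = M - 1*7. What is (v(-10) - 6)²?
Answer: 529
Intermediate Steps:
v(M) = -7 + M (v(M) = M - 7 = -7 + M)
(v(-10) - 6)² = ((-7 - 10) - 6)² = (-17 - 6)² = (-23)² = 529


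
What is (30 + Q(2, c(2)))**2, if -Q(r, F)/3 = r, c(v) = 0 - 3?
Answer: 576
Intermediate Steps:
c(v) = -3
Q(r, F) = -3*r
(30 + Q(2, c(2)))**2 = (30 - 3*2)**2 = (30 - 6)**2 = 24**2 = 576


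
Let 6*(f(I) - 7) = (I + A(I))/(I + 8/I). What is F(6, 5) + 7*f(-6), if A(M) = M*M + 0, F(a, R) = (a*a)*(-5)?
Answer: -2987/22 ≈ -135.77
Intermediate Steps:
F(a, R) = -5*a² (F(a, R) = a²*(-5) = -5*a²)
A(M) = M² (A(M) = M² + 0 = M²)
f(I) = 7 + (I + I²)/(6*(I + 8/I)) (f(I) = 7 + ((I + I²)/(I + 8/I))/6 = 7 + (I + I²)/(6*(I + 8/I)))
F(6, 5) + 7*f(-6) = -5*6² + 7*((336 + (-6)³ + 43*(-6)²)/(6*(8 + (-6)²))) = -5*36 + 7*((336 - 216 + 43*36)/(6*(8 + 36))) = -180 + 7*((⅙)*(336 - 216 + 1548)/44) = -180 + 7*((⅙)*(1/44)*1668) = -180 + 7*(139/22) = -180 + 973/22 = -2987/22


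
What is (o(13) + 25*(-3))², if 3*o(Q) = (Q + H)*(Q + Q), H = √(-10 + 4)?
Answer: 8713/9 + 5876*I*√6/9 ≈ 968.11 + 1599.2*I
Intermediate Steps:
H = I*√6 (H = √(-6) = I*√6 ≈ 2.4495*I)
o(Q) = 2*Q*(Q + I*√6)/3 (o(Q) = ((Q + I*√6)*(Q + Q))/3 = ((Q + I*√6)*(2*Q))/3 = (2*Q*(Q + I*√6))/3 = 2*Q*(Q + I*√6)/3)
(o(13) + 25*(-3))² = ((⅔)*13*(13 + I*√6) + 25*(-3))² = ((338/3 + 26*I*√6/3) - 75)² = (113/3 + 26*I*√6/3)²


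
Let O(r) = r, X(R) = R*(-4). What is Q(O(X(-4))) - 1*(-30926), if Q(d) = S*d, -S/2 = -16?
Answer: 31438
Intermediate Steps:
S = 32 (S = -2*(-16) = 32)
X(R) = -4*R
Q(d) = 32*d
Q(O(X(-4))) - 1*(-30926) = 32*(-4*(-4)) - 1*(-30926) = 32*16 + 30926 = 512 + 30926 = 31438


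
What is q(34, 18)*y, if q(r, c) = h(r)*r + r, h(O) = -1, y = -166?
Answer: 0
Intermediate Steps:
q(r, c) = 0 (q(r, c) = -r + r = 0)
q(34, 18)*y = 0*(-166) = 0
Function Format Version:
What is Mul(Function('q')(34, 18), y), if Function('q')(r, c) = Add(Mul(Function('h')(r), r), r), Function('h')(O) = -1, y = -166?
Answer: 0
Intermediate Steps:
Function('q')(r, c) = 0 (Function('q')(r, c) = Add(Mul(-1, r), r) = 0)
Mul(Function('q')(34, 18), y) = Mul(0, -166) = 0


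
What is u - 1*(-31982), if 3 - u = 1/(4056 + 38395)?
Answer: 1357795234/42451 ≈ 31985.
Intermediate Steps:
u = 127352/42451 (u = 3 - 1/(4056 + 38395) = 3 - 1/42451 = 127352/42451 ≈ 3.0000)
u - 1*(-31982) = 127352/42451 - 1*(-31982) = 127352/42451 + 31982 = 1357795234/42451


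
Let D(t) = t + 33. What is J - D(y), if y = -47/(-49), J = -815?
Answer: -41599/49 ≈ -848.96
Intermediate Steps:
y = 47/49 (y = -47*(-1/49) = 47/49 ≈ 0.95918)
D(t) = 33 + t
J - D(y) = -815 - (33 + 47/49) = -815 - 1*1664/49 = -815 - 1664/49 = -41599/49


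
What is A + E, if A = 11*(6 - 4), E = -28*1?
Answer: -6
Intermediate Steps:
E = -28
A = 22 (A = 11*2 = 22)
A + E = 22 - 28 = -6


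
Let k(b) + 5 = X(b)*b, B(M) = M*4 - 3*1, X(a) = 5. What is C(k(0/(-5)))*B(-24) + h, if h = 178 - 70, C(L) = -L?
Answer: -387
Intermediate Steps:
B(M) = -3 + 4*M (B(M) = 4*M - 3 = -3 + 4*M)
k(b) = -5 + 5*b
h = 108
C(k(0/(-5)))*B(-24) + h = (-(-5 + 5*(0/(-5))))*(-3 + 4*(-24)) + 108 = (-(-5 + 5*(0*(-⅕))))*(-3 - 96) + 108 = -(-5 + 5*0)*(-99) + 108 = -(-5 + 0)*(-99) + 108 = -1*(-5)*(-99) + 108 = 5*(-99) + 108 = -495 + 108 = -387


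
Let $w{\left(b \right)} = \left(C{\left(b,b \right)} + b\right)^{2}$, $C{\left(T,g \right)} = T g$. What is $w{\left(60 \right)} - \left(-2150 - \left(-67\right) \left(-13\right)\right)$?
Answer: $13398621$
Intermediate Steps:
$w{\left(b \right)} = \left(b + b^{2}\right)^{2}$ ($w{\left(b \right)} = \left(b b + b\right)^{2} = \left(b^{2} + b\right)^{2} = \left(b + b^{2}\right)^{2}$)
$w{\left(60 \right)} - \left(-2150 - \left(-67\right) \left(-13\right)\right) = 60^{2} \left(1 + 60\right)^{2} - \left(-2150 - \left(-67\right) \left(-13\right)\right) = 3600 \cdot 61^{2} - \left(-2150 - 871\right) = 3600 \cdot 3721 - \left(-2150 - 871\right) = 13395600 - -3021 = 13395600 + 3021 = 13398621$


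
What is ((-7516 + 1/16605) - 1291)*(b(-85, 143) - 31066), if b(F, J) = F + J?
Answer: 1511539058624/5535 ≈ 2.7309e+8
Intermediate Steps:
((-7516 + 1/16605) - 1291)*(b(-85, 143) - 31066) = ((-7516 + 1/16605) - 1291)*((-85 + 143) - 31066) = ((-7516 + 1/16605) - 1291)*(58 - 31066) = (-124803179/16605 - 1291)*(-31008) = -146240234/16605*(-31008) = 1511539058624/5535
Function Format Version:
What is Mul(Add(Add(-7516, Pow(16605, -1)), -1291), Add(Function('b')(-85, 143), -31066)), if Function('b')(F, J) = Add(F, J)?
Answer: Rational(1511539058624, 5535) ≈ 2.7309e+8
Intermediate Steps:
Mul(Add(Add(-7516, Pow(16605, -1)), -1291), Add(Function('b')(-85, 143), -31066)) = Mul(Add(Add(-7516, Pow(16605, -1)), -1291), Add(Add(-85, 143), -31066)) = Mul(Add(Add(-7516, Rational(1, 16605)), -1291), Add(58, -31066)) = Mul(Add(Rational(-124803179, 16605), -1291), -31008) = Mul(Rational(-146240234, 16605), -31008) = Rational(1511539058624, 5535)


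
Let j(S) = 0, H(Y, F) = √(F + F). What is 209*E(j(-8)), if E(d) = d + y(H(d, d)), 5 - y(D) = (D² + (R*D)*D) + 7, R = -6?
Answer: -418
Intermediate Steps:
H(Y, F) = √2*√F (H(Y, F) = √(2*F) = √2*√F)
y(D) = -2 + 5*D² (y(D) = 5 - ((D² + (-6*D)*D) + 7) = 5 - ((D² - 6*D²) + 7) = 5 - (-5*D² + 7) = 5 - (7 - 5*D²) = 5 + (-7 + 5*D²) = -2 + 5*D²)
E(d) = -2 + 11*d (E(d) = d + (-2 + 5*(√2*√d)²) = d + (-2 + 5*(2*d)) = d + (-2 + 10*d) = -2 + 11*d)
209*E(j(-8)) = 209*(-2 + 11*0) = 209*(-2 + 0) = 209*(-2) = -418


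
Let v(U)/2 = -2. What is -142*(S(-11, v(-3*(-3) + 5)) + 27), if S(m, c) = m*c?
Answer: -10082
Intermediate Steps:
v(U) = -4 (v(U) = 2*(-2) = -4)
S(m, c) = c*m
-142*(S(-11, v(-3*(-3) + 5)) + 27) = -142*(-4*(-11) + 27) = -142*(44 + 27) = -142*71 = -10082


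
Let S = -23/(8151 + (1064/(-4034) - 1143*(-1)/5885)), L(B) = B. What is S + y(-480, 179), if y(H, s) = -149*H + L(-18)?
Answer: 6917954896340777/96751911406 ≈ 71502.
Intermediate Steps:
y(H, s) = -18 - 149*H (y(H, s) = -149*H - 18 = -18 - 149*H)
S = -273011035/96751911406 (S = -23/(8151 + (1064*(-1/4034) + 1143*(1/5885))) = -23/(8151 + (-532/2017 + 1143/5885)) = -23/(8151 - 825389/11870045) = -23/(96751911406/11870045) = (11870045/96751911406)*(-23) = -273011035/96751911406 ≈ -0.0028218)
S + y(-480, 179) = -273011035/96751911406 + (-18 - 149*(-480)) = -273011035/96751911406 + (-18 + 71520) = -273011035/96751911406 + 71502 = 6917954896340777/96751911406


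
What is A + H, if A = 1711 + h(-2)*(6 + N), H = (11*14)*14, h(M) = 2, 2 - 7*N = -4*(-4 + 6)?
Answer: 27173/7 ≈ 3881.9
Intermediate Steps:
N = 10/7 (N = 2/7 - (-4)*(-4 + 6)/7 = 2/7 - (-4)*2/7 = 2/7 - 1/7*(-8) = 2/7 + 8/7 = 10/7 ≈ 1.4286)
H = 2156 (H = 154*14 = 2156)
A = 12081/7 (A = 1711 + 2*(6 + 10/7) = 1711 + 2*(52/7) = 1711 + 104/7 = 12081/7 ≈ 1725.9)
A + H = 12081/7 + 2156 = 27173/7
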